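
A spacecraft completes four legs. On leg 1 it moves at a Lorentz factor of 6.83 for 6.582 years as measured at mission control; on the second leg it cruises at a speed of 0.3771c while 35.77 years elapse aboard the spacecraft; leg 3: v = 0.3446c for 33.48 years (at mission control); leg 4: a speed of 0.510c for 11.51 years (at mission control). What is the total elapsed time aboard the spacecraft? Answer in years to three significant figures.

τ = 78.1 years

Leg 1: γ = 6.83; τ_1 = 6.582/6.830 = 0.9637 years.
Leg 2: 35.77 years is already measured aboard the spacecraft.
Leg 3: γ = 1/√(1 − 0.3446²) = 1/√0.8813 = 1.065; τ_3 = 33.48/1.065 = 31.43 years.
Leg 4: γ = 1/√(1 − 0.510²) = 1/√0.7399 = 1.163; τ_4 = 11.51/1.163 = 9.901 years.
Total: 0.9637 + 35.77 + 31.43 + 9.901 years.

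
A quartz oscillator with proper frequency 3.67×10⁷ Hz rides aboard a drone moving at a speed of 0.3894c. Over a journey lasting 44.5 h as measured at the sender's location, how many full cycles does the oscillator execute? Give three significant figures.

γ = 1/√(1 − 0.3894²) = 1/√0.8484 = 1.086
The oscillator's own cycle count is N = f × τ where τ is the proper time aboard the drone. τ = Δt/γ = 44.5/1.086 = 40.99 h = 1.476×10⁵ s.
N = 3.67×10⁷ × 1.476×10⁵ = 5.415×10¹².

N = 5.42×10¹²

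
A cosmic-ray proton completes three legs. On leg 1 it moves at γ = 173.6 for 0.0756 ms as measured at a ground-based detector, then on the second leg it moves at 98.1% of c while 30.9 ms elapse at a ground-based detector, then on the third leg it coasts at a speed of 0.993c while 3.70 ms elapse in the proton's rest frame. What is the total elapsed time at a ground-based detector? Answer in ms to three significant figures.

Leg 1: 0.0756 ms is already measured at a ground-based detector.
Leg 2: 30.9 ms is already measured at a ground-based detector.
Leg 3: γ = 1/√(1 − 0.993²) = 1/√0.01395 = 8.466; Δt_3 = 8.466 × 3.70 = 31.33 ms.
Total: 0.07560 + 30.90 + 31.33 ms.

Δt = 62.3 ms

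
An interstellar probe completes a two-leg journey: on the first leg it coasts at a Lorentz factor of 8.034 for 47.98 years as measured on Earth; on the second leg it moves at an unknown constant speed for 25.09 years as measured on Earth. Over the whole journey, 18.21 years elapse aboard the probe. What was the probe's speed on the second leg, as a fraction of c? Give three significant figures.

β = 0.873

Leg 1: γ = 8.034; τ_1 = 47.98/8.034 = 5.972 years.
Leg 2: speed unknown; τ_2 = 25.09/γ_2.
Total proper time: 5.972 + τ_2 = 18.21, so τ_2 = 18.21 − 5.972 = 12.24 years.
γ_2 = 25.09/12.24 = 2.050; β = √(1 − 1/γ²) = √0.7621.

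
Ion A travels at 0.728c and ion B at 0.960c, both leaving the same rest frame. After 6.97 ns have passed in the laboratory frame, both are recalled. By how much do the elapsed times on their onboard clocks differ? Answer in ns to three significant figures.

A: γ = 1/√(1 − 0.728²) = 1/√0.4700 = 1.459; τ_A = 6.97/1.459 = 4.778 ns.
B: γ = 1/√(1 − 0.960²) = 25/7 ≈ 3.571; τ_B = 6.97/3.571 = 1.952 ns.

|τ_A − τ_B| = 2.83 ns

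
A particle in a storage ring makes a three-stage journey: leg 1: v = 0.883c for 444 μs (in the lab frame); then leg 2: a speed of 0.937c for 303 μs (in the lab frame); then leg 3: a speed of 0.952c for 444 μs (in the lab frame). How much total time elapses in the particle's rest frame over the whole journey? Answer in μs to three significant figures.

τ = 450 μs

Leg 1: γ = 1/√(1 − 0.883²) = 1/√0.2203 = 2.131; τ_1 = 444/2.131 = 208.4 μs.
Leg 2: γ = 1/√(1 − 0.937²) = 1/√0.1220 = 2.863; τ_2 = 303/2.863 = 105.8 μs.
Leg 3: γ = 1/√(1 − 0.952²) = 1/√0.09370 = 3.267; τ_3 = 444/3.267 = 135.9 μs.
Total: 208.4 + 105.8 + 135.9 μs.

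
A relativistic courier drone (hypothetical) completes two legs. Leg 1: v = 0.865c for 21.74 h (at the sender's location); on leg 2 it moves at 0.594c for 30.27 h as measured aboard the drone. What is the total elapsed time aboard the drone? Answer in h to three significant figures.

Leg 1: γ = 1/√(1 − 0.865²) = 1/√0.2518 = 1.993; τ_1 = 21.74/1.993 = 10.91 h.
Leg 2: 30.27 h is already measured aboard the drone.
Total: 10.91 + 30.27 h.

τ = 41.2 h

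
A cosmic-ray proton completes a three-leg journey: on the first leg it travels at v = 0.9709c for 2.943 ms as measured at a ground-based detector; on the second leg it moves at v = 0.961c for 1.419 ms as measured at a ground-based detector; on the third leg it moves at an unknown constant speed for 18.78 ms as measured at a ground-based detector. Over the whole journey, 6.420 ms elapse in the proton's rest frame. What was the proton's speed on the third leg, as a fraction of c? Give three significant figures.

β = 0.959

Leg 1: γ = 1/√(1 − 0.9709²) = 1/√0.05735 = 4.176; τ_1 = 2.943/4.176 = 0.7048 ms.
Leg 2: γ = 1/√(1 − 0.961²) = 1/√0.07648 = 3.616; τ_2 = 1.419/3.616 = 0.3924 ms.
Leg 3: speed unknown; τ_3 = 18.78/γ_3.
Total proper time: 0.7048 + 0.3924 + τ_3 = 6.420, so τ_3 = 6.420 − 1.097 = 5.323 ms.
γ_3 = 18.78/5.323 = 3.528; β = √(1 − 1/γ²) = √0.9197.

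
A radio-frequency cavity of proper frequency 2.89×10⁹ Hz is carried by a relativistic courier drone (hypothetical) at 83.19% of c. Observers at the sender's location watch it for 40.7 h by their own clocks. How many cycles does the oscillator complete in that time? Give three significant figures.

β = 0.8319; γ = 1/√(1 − 0.8319²) = 1/√0.3079 = 1.802
During 40.7 h of lab time, the oscillator's proper time advances by τ = Δt/γ = 40.7/1.802 = 22.59 h = 8.131×10⁴ s.
N = f × τ = 2.89×10⁹ × 8.131×10⁴ = 2.350×10¹⁴.

N = 2.35×10¹⁴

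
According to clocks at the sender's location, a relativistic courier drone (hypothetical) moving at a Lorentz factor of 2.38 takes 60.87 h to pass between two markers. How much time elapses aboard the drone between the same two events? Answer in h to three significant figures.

γ = 2.38
The interval measured at the sender's location is the dilated one; the clock aboard the drone measures the proper time τ = Δt/γ = 60.87/2.380 h.

τ = 25.6 h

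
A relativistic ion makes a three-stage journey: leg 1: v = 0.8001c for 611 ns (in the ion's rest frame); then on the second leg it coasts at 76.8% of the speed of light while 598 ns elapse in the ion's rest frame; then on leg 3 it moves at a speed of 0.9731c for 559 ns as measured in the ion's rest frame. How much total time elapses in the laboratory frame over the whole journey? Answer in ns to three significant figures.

Δt = 4380 ns

Leg 1: γ = 1/√(1 − 0.8001²) = 1/√0.3598 = 1.667; Δt_1 = 1.667 × 611 = 1019 ns.
Leg 2: β = 0.768; γ = 1/√(1 − 0.768²) = 1/√0.4102 = 1.561; Δt_2 = 1.561 × 598 = 933.7 ns.
Leg 3: γ = 1/√(1 − 0.9731²) = 1/√0.05308 = 4.341; Δt_3 = 4.341 × 559 = 2426 ns.
Total: 1019 + 933.7 + 2426 ns.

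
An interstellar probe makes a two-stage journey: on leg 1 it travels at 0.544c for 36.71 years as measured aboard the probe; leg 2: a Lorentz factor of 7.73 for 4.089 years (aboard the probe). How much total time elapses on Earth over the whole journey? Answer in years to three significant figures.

Leg 1: γ = 1/√(1 − 0.544²) = 1/√0.7041 = 1.192; Δt_1 = 1.192 × 36.71 = 43.75 years.
Leg 2: γ = 7.73; Δt_2 = 7.730 × 4.089 = 31.61 years.
Total: 43.75 + 31.61 years.

Δt = 75.4 years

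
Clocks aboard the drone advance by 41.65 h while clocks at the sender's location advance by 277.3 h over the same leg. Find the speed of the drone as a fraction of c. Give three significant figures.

The proper time is measured aboard the drone (both events occur at the drone's location); Δt is measured at the sender's location. γ = Δt/τ = 277.3/41.65 = 6.658.
β = √(1 − 1/γ²) = √(1 − 0.02256) = √0.9774

β = 0.989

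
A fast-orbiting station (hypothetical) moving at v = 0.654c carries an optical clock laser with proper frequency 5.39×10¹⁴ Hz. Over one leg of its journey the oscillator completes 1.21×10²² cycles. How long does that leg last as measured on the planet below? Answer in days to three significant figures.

γ = 1/√(1 − 0.654²) = 1/√0.5723 = 1.322
Proper time for N cycles: τ = N/f = 1.21×10²²/(5.39×10¹⁴) = 2.245×10⁷ s = 259.8 days.
Lab-frame duration Δt = γτ = 1.322 × 259.8 = 343.5 days.

Δt = 343 days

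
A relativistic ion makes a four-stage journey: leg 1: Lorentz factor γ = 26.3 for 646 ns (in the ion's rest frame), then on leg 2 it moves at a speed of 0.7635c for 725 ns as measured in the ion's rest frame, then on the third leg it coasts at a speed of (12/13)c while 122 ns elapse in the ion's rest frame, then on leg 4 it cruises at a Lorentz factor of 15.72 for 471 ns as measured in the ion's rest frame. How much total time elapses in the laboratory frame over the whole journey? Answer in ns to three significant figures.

Leg 1: γ = 26.3; Δt_1 = 26.30 × 646 = 1.699×10⁴ ns.
Leg 2: γ = 1/√(1 − 0.7635²) = 1/√0.4171 = 1.548; Δt_2 = 1.548 × 725 = 1123 ns.
Leg 3: γ = 1/√(1 − (12/13)²) = 13/5 = 2.600; Δt_3 = 2.600 × 122 = 317.2 ns.
Leg 4: γ = 15.72; Δt_4 = 15.72 × 471 = 7404 ns.
Total: 1.699×10⁴ + 1123 + 317.2 + 7404 ns.

Δt = 2.58×10⁴ ns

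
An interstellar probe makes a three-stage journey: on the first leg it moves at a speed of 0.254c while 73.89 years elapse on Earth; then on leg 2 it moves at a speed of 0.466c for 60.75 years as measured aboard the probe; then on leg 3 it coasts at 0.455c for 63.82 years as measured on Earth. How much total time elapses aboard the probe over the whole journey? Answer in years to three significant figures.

τ = 189 years

Leg 1: γ = 1/√(1 − 0.254²) = 1/√0.9355 = 1.034; τ_1 = 73.89/1.034 = 71.47 years.
Leg 2: 60.75 years is already measured aboard the probe.
Leg 3: γ = 1/√(1 − 0.455²) = 1/√0.7930 = 1.123; τ_3 = 63.82/1.123 = 56.83 years.
Total: 71.47 + 60.75 + 56.83 years.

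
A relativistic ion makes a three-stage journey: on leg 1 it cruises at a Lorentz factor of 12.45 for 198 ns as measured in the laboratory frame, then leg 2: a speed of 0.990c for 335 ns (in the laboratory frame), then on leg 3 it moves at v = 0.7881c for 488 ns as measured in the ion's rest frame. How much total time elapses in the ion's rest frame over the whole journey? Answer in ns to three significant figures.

Leg 1: γ = 12.45; τ_1 = 198/12.45 = 15.90 ns.
Leg 2: γ = 1/√(1 − 0.990²) = 1/√0.01990 = 7.089; τ_2 = 335/7.089 = 47.26 ns.
Leg 3: 488 ns is already measured in the ion's rest frame.
Total: 15.90 + 47.26 + 488.0 ns.

τ = 551 ns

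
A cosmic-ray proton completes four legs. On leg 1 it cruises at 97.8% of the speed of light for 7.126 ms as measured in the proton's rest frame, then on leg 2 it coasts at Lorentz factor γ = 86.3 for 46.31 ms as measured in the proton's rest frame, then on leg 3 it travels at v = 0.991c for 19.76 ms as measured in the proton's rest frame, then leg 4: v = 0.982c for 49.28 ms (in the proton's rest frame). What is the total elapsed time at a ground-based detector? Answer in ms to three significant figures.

Δt = 4440 ms

Leg 1: β = 0.978; γ = 1/√(1 − 0.978²) = 1/√0.04352 = 4.794; Δt_1 = 4.794 × 7.126 = 34.16 ms.
Leg 2: γ = 86.3; Δt_2 = 86.30 × 46.31 = 3997 ms.
Leg 3: γ = 1/√(1 − 0.991²) = 1/√0.01792 = 7.470; Δt_3 = 7.470 × 19.76 = 147.6 ms.
Leg 4: γ = 1/√(1 − 0.982²) = 1/√0.03568 = 5.294; Δt_4 = 5.294 × 49.28 = 260.9 ms.
Total: 34.16 + 3997 + 147.6 + 260.9 ms.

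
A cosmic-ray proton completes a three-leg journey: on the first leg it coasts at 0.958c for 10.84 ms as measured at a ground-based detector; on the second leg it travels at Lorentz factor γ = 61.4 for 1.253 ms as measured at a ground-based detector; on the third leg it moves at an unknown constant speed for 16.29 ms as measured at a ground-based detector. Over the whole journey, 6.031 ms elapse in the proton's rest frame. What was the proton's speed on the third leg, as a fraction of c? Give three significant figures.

β = 0.984

Leg 1: γ = 1/√(1 − 0.958²) = 1/√0.08224 = 3.487; τ_1 = 10.84/3.487 = 3.109 ms.
Leg 2: γ = 61.4; τ_2 = 1.253/61.40 = 0.02041 ms.
Leg 3: speed unknown; τ_3 = 16.29/γ_3.
Total proper time: 3.109 + 0.02041 + τ_3 = 6.031, so τ_3 = 6.031 − 3.129 = 2.902 ms.
γ_3 = 16.29/2.902 = 5.613; β = √(1 − 1/γ²) = √0.9683.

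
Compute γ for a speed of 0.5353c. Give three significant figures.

γ = 1.18

γ = 1/√(1 − 0.5353²) = 1/√0.7135 = 1.184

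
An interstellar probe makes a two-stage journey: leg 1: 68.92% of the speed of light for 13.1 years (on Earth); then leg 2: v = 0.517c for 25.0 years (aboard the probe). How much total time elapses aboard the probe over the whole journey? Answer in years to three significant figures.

Leg 1: β = 0.6892; γ = 1/√(1 − 0.6892²) = 1/√0.5250 = 1.380; τ_1 = 13.1/1.380 = 9.492 years.
Leg 2: 25.0 years is already measured aboard the probe.
Total: 9.492 + 25.00 years.

τ = 34.5 years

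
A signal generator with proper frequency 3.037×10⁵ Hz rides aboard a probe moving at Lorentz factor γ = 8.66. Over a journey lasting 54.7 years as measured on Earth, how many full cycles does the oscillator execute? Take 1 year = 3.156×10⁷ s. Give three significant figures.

N = 6.05×10¹³

γ = 8.66
The oscillator's own cycle count is N = f × τ where τ is the proper time aboard the probe. τ = Δt/γ = 54.7/8.660 = 6.316 years = 1.993×10⁸ s.
N = 3.037×10⁵ × 1.993×10⁸ = 6.054×10¹³.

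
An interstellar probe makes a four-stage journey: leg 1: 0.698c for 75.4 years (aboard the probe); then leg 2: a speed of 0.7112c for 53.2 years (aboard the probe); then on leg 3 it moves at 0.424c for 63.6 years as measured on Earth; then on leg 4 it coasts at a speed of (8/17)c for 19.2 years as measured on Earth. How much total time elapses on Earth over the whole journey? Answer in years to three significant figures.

Leg 1: γ = 1/√(1 − 0.698²) = 1/√0.5128 = 1.396; Δt_1 = 1.396 × 75.4 = 105.3 years.
Leg 2: γ = 1/√(1 − 0.7112²) = 1/√0.4942 = 1.422; Δt_2 = 1.422 × 53.2 = 75.68 years.
Leg 3: 63.6 years is already measured on Earth.
Leg 4: 19.2 years is already measured on Earth.
Total: 105.3 + 75.68 + 63.60 + 19.20 years.

Δt = 264 years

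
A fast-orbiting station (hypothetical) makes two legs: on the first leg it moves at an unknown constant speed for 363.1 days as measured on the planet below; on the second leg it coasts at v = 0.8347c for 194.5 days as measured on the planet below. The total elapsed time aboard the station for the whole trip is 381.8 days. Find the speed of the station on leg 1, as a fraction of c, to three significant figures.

Leg 1: speed unknown; τ_1 = 363.1/γ_1.
Leg 2: γ = 1/√(1 − 0.8347²) = 1/√0.3033 = 1.816; τ_2 = 194.5/1.816 = 107.1 days.
Total proper time: τ_1 + 107.1 = 381.8, so τ_1 = 381.8 − 107.1 = 274.7 days.
γ_1 = 363.1/274.7 = 1.322; β = √(1 − 1/γ²) = √0.4277.

β = 0.654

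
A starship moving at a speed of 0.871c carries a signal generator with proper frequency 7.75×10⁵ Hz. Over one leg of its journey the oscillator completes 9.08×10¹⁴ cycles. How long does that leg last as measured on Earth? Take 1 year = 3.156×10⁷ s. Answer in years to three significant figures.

γ = 1/√(1 − 0.871²) = 1/√0.2414 = 2.035
Proper time for N cycles: τ = N/f = 9.08×10¹⁴/(7.75×10⁵) = 1.172×10⁹ s = 37.12 years.
Lab-frame duration Δt = γτ = 2.035 × 37.12 = 75.56 years.

Δt = 75.6 years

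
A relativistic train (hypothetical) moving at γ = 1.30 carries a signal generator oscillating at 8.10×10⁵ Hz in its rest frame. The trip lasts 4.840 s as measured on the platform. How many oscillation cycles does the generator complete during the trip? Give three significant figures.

γ = 1.30
The oscillator's own cycle count is N = f × τ where τ is the proper time on the train. τ = Δt/γ = 4.840/1.300 = 3.723 s = 3.723×10⁰ s.
N = 8.10×10⁵ × 3.723×10⁰ = 3.016×10⁶.

N = 3.02×10⁶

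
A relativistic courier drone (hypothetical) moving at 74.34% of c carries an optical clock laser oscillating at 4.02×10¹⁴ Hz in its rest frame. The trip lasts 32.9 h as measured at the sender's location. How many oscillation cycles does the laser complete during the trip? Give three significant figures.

β = 0.7434; γ = 1/√(1 − 0.7434²) = 1/√0.4474 = 1.495
The oscillator's own cycle count is N = f × τ where τ is the proper time aboard the drone. τ = Δt/γ = 32.9/1.495 = 22.01 h = 7.922×10⁴ s.
N = 4.02×10¹⁴ × 7.922×10⁴ = 3.185×10¹⁹.

N = 3.18×10¹⁹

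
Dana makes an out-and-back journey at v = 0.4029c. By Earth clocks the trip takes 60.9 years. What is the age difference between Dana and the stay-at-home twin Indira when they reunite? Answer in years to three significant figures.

γ = 1/√(1 − 0.4029²) = 1/√0.8377 = 1.093
Dana's elapsed proper time: τ = 60.9/1.093 = 55.74 years.
Age gap = Δt − τ = 60.9 − 55.74 years.

Δt − τ = 5.16 years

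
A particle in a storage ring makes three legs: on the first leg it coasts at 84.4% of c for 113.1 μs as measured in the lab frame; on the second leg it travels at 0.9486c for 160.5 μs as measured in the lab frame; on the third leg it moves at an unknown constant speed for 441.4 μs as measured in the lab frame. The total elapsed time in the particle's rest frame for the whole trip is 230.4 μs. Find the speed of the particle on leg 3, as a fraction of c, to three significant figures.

Leg 1: β = 0.844; γ = 1/√(1 − 0.844²) = 1/√0.2877 = 1.864; τ_1 = 113.1/1.864 = 60.66 μs.
Leg 2: γ = 1/√(1 − 0.9486²) = 1/√0.1002 = 3.160; τ_2 = 160.5/3.160 = 50.79 μs.
Leg 3: speed unknown; τ_3 = 441.4/γ_3.
Total proper time: 60.66 + 50.79 + τ_3 = 230.4, so τ_3 = 230.4 − 111.5 = 118.9 μs.
γ_3 = 441.4/118.9 = 3.711; β = √(1 − 1/γ²) = √0.9274.

β = 0.963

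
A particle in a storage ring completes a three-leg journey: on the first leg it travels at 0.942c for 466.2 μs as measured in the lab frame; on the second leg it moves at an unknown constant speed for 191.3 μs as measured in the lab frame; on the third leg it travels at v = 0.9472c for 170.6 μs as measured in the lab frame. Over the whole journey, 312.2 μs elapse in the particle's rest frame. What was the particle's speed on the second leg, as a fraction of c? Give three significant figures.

β = 0.849

Leg 1: γ = 1/√(1 − 0.942²) = 1/√0.1126 = 2.980; τ_1 = 466.2/2.980 = 156.5 μs.
Leg 2: speed unknown; τ_2 = 191.3/γ_2.
Leg 3: γ = 1/√(1 − 0.9472²) = 1/√0.1028 = 3.119; τ_3 = 170.6/3.119 = 54.70 μs.
Total proper time: 156.5 + τ_2 + 54.70 = 312.2, so τ_2 = 312.2 − 211.2 = 101.0 μs.
γ_2 = 191.3/101.0 = 1.893; β = √(1 − 1/γ²) = √0.7211.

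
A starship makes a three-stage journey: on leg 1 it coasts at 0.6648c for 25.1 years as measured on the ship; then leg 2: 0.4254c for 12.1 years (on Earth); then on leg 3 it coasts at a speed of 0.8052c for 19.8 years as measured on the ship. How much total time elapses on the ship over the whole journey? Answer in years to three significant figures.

Leg 1: 25.1 years is already measured on the ship.
Leg 2: γ = 1/√(1 − 0.4254²) = 1/√0.8190 = 1.105; τ_2 = 12.1/1.105 = 10.95 years.
Leg 3: 19.8 years is already measured on the ship.
Total: 25.10 + 10.95 + 19.80 years.

τ = 55.9 years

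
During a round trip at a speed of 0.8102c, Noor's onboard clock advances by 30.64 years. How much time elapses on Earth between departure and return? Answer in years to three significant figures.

Δt = 52.3 years

γ = 1/√(1 − 0.8102²) = 1/√0.3436 = 1.706
Earth-frame duration is the dilated interval: Δt = γτ = 1.706 × 30.64 years.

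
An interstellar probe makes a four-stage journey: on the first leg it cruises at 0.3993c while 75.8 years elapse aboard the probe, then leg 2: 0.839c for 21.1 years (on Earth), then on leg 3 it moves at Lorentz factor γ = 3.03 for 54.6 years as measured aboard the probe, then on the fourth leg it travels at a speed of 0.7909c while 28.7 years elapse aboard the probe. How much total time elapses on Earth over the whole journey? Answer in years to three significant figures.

Leg 1: γ = 1/√(1 − 0.3993²) = 1/√0.8406 = 1.091; Δt_1 = 1.091 × 75.8 = 82.68 years.
Leg 2: 21.1 years is already measured on Earth.
Leg 3: γ = 3.03; Δt_3 = 3.030 × 54.6 = 165.4 years.
Leg 4: γ = 1/√(1 − 0.7909²) = 1/√0.3745 = 1.634; Δt_4 = 1.634 × 28.7 = 46.90 years.
Total: 82.68 + 21.10 + 165.4 + 46.90 years.

Δt = 316 years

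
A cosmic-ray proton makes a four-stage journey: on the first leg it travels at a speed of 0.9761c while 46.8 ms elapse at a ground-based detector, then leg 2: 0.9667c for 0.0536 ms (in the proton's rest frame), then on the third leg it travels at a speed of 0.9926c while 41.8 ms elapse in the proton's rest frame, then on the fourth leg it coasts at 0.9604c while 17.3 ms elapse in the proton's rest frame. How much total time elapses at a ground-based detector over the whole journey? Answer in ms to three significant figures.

Leg 1: 46.8 ms is already measured at a ground-based detector.
Leg 2: γ = 1/√(1 − 0.9667²) = 1/√0.06549 = 3.908; Δt_2 = 3.908 × 0.0536 = 0.2094 ms.
Leg 3: γ = 1/√(1 − 0.9926²) = 1/√0.01475 = 8.235; Δt_3 = 8.235 × 41.8 = 344.2 ms.
Leg 4: γ = 1/√(1 − 0.9604²) = 1/√0.07763 = 3.589; Δt_4 = 3.589 × 17.3 = 62.09 ms.
Total: 46.80 + 0.2094 + 344.2 + 62.09 ms.

Δt = 453 ms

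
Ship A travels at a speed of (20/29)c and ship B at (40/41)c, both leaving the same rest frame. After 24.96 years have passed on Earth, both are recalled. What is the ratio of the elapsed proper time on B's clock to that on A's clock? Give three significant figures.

A: γ = 1/√(1 − (20/29)²) = 29/21 ≈ 1.381. B: γ = 1/√(1 − (40/41)²) = 41/9 ≈ 4.556.
τ_A/τ_B = γ_B/γ_A = 4.556/1.381 = 3.299, so τ_B/τ_A = 0.3031.

τ_B/τ_A = 0.303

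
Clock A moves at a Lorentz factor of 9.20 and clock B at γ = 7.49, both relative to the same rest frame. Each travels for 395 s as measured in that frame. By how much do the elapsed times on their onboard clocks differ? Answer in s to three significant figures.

A: γ = 9.20; τ_A = 395/9.200 = 42.93 s.
B: γ = 7.49; τ_B = 395/7.490 = 52.74 s.

|τ_A − τ_B| = 9.80 s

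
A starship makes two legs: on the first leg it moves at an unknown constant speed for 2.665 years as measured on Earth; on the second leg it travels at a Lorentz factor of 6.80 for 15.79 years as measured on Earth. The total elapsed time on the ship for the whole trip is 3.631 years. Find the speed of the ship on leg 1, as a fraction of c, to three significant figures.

β = 0.871

Leg 1: speed unknown; τ_1 = 2.665/γ_1.
Leg 2: γ = 6.80; τ_2 = 15.79/6.800 = 2.322 years.
Total proper time: τ_1 + 2.322 = 3.631, so τ_1 = 3.631 − 2.322 = 1.309 years.
γ_1 = 2.665/1.309 = 2.036; β = √(1 − 1/γ²) = √0.7588.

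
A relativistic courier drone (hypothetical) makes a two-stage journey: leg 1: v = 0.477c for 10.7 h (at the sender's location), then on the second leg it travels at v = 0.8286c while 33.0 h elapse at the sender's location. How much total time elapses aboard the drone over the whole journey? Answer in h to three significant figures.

τ = 27.9 h

Leg 1: γ = 1/√(1 − 0.477²) = 1/√0.7725 = 1.138; τ_1 = 10.7/1.138 = 9.404 h.
Leg 2: γ = 1/√(1 − 0.8286²) = 1/√0.3134 = 1.786; τ_2 = 33.0/1.786 = 18.47 h.
Total: 9.404 + 18.47 h.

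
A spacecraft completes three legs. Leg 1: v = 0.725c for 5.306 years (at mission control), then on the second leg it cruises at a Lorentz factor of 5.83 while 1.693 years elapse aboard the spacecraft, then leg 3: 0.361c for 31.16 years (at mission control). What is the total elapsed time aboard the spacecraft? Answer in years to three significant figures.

τ = 34.4 years

Leg 1: γ = 1/√(1 − 0.725²) = 1/√0.4744 = 1.452; τ_1 = 5.306/1.452 = 3.655 years.
Leg 2: 1.693 years is already measured aboard the spacecraft.
Leg 3: γ = 1/√(1 − 0.361²) = 1/√0.8697 = 1.072; τ_3 = 31.16/1.072 = 29.06 years.
Total: 3.655 + 1.693 + 29.06 years.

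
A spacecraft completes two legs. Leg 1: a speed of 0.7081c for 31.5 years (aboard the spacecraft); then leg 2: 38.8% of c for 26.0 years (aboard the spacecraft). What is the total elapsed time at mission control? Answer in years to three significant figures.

Δt = 72.8 years

Leg 1: γ = 1/√(1 − 0.7081²) = 1/√0.4986 = 1.416; Δt_1 = 1.416 × 31.5 = 44.61 years.
Leg 2: β = 0.388; γ = 1/√(1 − 0.388²) = 1/√0.8495 = 1.085; Δt_2 = 1.085 × 26.0 = 28.21 years.
Total: 44.61 + 28.21 years.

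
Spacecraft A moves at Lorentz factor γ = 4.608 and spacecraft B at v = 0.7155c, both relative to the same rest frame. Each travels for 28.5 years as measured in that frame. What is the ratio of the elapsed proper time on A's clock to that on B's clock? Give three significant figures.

τ_A/τ_B = 0.311

A: γ = 4.608. B: γ = 1/√(1 − 0.7155²) = 1/√0.4881 = 1.431.
τ_A/τ_B = γ_B/γ_A = 1.431/4.608 = 0.3106, so τ_A/τ_B = 0.3106.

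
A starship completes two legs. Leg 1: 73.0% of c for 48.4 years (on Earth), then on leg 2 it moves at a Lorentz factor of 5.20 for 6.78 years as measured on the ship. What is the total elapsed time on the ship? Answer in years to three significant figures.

τ = 39.9 years

Leg 1: β = 0.730; γ = 1/√(1 − 0.730²) = 1/√0.4671 = 1.463; τ_1 = 48.4/1.463 = 33.08 years.
Leg 2: 6.78 years is already measured on the ship.
Total: 33.08 + 6.780 years.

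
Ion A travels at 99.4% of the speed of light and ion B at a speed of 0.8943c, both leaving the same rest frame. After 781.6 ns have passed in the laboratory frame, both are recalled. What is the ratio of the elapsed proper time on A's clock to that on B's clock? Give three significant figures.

τ_A/τ_B = 0.244

A: β = 0.994; γ = 1/√(1 − 0.994²) = 1/√0.01196 = 9.142. B: γ = 1/√(1 − 0.8943²) = 1/√0.2002 = 2.235.
τ_A/τ_B = γ_B/γ_A = 2.235/9.142 = 0.2444, so τ_A/τ_B = 0.2444.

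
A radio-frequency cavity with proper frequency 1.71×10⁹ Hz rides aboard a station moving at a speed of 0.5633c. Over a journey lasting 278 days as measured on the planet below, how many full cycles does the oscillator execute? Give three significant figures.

γ = 1/√(1 − 0.5633²) = 1/√0.6827 = 1.210
The oscillator's own cycle count is N = f × τ where τ is the proper time aboard the station. τ = Δt/γ = 278/1.210 = 229.7 days = 1.985×10⁷ s.
N = 1.71×10⁹ × 1.985×10⁷ = 3.394×10¹⁶.

N = 3.39×10¹⁶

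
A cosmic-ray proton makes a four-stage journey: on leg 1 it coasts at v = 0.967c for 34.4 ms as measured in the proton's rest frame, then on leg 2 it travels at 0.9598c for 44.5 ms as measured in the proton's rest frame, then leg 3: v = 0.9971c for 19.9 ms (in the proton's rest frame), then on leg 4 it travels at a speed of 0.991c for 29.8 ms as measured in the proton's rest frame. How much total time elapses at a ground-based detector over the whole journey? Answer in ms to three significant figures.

Δt = 778 ms

Leg 1: γ = 1/√(1 − 0.967²) = 1/√0.06491 = 3.925; Δt_1 = 3.925 × 34.4 = 135.0 ms.
Leg 2: γ = 1/√(1 − 0.9598²) = 1/√0.07878 = 3.563; Δt_2 = 3.563 × 44.5 = 158.5 ms.
Leg 3: γ = 1/√(1 − 0.9971²) = 1/√0.005792 = 13.14; Δt_3 = 13.14 × 19.9 = 261.5 ms.
Leg 4: γ = 1/√(1 − 0.991²) = 1/√0.01792 = 7.470; Δt_4 = 7.470 × 29.8 = 222.6 ms.
Total: 135.0 + 158.5 + 261.5 + 222.6 ms.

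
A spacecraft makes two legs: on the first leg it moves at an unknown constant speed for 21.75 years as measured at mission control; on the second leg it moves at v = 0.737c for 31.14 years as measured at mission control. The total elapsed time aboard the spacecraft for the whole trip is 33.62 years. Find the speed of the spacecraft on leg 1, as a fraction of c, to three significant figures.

Leg 1: speed unknown; τ_1 = 21.75/γ_1.
Leg 2: γ = 1/√(1 − 0.737²) = 1/√0.4568 = 1.480; τ_2 = 31.14/1.480 = 21.05 years.
Total proper time: τ_1 + 21.05 = 33.62, so τ_1 = 33.62 − 21.05 = 12.57 years.
γ_1 = 21.75/12.57 = 1.730; β = √(1 − 1/γ²) = √0.6659.

β = 0.816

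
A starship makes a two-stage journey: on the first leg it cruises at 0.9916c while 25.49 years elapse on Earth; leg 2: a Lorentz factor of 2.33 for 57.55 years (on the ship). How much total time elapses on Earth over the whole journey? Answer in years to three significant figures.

Δt = 160 years

Leg 1: 25.49 years is already measured on Earth.
Leg 2: γ = 2.33; Δt_2 = 2.330 × 57.55 = 134.1 years.
Total: 25.49 + 134.1 years.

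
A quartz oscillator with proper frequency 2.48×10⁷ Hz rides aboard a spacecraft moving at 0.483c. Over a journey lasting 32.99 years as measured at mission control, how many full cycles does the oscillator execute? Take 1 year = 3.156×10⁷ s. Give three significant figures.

N = 2.26×10¹⁶

γ = 1/√(1 − 0.483²) = 1/√0.7667 = 1.142
The oscillator's own cycle count is N = f × τ where τ is the proper time aboard the spacecraft. τ = Δt/γ = 32.99/1.142 = 28.89 years = 9.117×10⁸ s.
N = 2.48×10⁷ × 9.117×10⁸ = 2.261×10¹⁶.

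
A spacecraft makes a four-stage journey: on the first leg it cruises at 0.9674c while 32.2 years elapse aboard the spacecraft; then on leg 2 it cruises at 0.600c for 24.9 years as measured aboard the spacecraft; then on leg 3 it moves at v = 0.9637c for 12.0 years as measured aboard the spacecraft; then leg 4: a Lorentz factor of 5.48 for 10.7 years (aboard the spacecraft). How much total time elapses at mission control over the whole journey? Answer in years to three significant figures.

Leg 1: γ = 1/√(1 − 0.9674²) = 1/√0.06414 = 3.949; Δt_1 = 3.949 × 32.2 = 127.1 years.
Leg 2: γ = 1/√(1 − 0.600²) = 5/4 = 1.250; Δt_2 = 1.250 × 24.9 = 31.12 years.
Leg 3: γ = 1/√(1 − 0.9637²) = 1/√0.07128 = 3.745; Δt_3 = 3.745 × 12.0 = 44.95 years.
Leg 4: γ = 5.48; Δt_4 = 5.480 × 10.7 = 58.64 years.
Total: 127.1 + 31.12 + 44.95 + 58.64 years.

Δt = 262 years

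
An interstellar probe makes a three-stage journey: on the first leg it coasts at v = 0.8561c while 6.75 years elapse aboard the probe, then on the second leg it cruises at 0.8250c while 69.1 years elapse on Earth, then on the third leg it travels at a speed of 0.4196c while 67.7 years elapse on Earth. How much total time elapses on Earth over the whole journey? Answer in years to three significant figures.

Leg 1: γ = 1/√(1 − 0.8561²) = 1/√0.2671 = 1.935; Δt_1 = 1.935 × 6.75 = 13.06 years.
Leg 2: 69.1 years is already measured on Earth.
Leg 3: 67.7 years is already measured on Earth.
Total: 13.06 + 69.10 + 67.70 years.

Δt = 150 years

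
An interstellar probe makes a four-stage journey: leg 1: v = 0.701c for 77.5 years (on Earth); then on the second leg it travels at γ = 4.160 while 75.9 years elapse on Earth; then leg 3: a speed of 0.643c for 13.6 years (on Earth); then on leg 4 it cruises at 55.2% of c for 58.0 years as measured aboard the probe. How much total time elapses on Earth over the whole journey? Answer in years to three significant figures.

Δt = 237 years

Leg 1: 77.5 years is already measured on Earth.
Leg 2: 75.9 years is already measured on Earth.
Leg 3: 13.6 years is already measured on Earth.
Leg 4: β = 0.552; γ = 1/√(1 − 0.552²) = 1/√0.6953 = 1.199; Δt_4 = 1.199 × 58.0 = 69.56 years.
Total: 77.50 + 75.90 + 13.60 + 69.56 years.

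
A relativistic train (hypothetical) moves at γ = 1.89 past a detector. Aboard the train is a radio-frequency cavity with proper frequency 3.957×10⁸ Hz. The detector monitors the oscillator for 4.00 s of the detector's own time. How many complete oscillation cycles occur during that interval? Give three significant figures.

N = 8.37×10⁸

γ = 1.89
During 4.00 s of lab time, the oscillator's proper time advances by τ = Δt/γ = 4.00/1.890 = 2.116 s = 2.116×10⁰ s.
N = f × τ = 3.957×10⁸ × 2.116×10⁰ = 8.375×10⁸.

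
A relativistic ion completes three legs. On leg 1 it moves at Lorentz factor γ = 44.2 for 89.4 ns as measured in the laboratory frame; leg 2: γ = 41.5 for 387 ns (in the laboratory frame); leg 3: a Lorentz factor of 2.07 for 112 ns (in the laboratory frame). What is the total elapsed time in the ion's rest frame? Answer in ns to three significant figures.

Leg 1: γ = 44.2; τ_1 = 89.4/44.20 = 2.023 ns.
Leg 2: γ = 41.5; τ_2 = 387/41.50 = 9.325 ns.
Leg 3: γ = 2.07; τ_3 = 112/2.070 = 54.11 ns.
Total: 2.023 + 9.325 + 54.11 ns.

τ = 65.5 ns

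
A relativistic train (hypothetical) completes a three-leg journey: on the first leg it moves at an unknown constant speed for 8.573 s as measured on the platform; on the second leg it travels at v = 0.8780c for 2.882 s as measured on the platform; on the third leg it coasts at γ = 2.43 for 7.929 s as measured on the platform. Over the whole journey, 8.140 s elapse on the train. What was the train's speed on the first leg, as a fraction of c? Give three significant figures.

β = 0.913

Leg 1: speed unknown; τ_1 = 8.573/γ_1.
Leg 2: γ = 1/√(1 − 0.8780²) = 1/√0.2291 = 2.089; τ_2 = 2.882/2.089 = 1.379 s.
Leg 3: γ = 2.43; τ_3 = 7.929/2.430 = 3.263 s.
Total proper time: τ_1 + 1.379 + 3.263 = 8.140, so τ_1 = 8.140 − 4.642 = 3.498 s.
γ_1 = 8.573/3.498 = 2.451; β = √(1 − 1/γ²) = √0.8336.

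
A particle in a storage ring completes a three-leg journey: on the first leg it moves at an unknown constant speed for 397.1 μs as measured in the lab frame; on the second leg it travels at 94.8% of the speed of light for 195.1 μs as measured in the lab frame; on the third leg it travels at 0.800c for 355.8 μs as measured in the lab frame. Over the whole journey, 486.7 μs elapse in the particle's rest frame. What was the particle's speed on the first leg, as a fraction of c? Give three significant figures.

Leg 1: speed unknown; τ_1 = 397.1/γ_1.
Leg 2: β = 0.948; γ = 1/√(1 − 0.948²) = 1/√0.1013 = 3.142; τ_2 = 195.1/3.142 = 62.09 μs.
Leg 3: γ = 1/√(1 − 0.800²) = 5/3 ≈ 1.667; τ_3 = 355.8/1.667 = 213.5 μs.
Total proper time: τ_1 + 62.09 + 213.5 = 486.7, so τ_1 = 486.7 − 275.6 = 211.1 μs.
γ_1 = 397.1/211.1 = 1.881; β = √(1 − 1/γ²) = √0.7173.

β = 0.847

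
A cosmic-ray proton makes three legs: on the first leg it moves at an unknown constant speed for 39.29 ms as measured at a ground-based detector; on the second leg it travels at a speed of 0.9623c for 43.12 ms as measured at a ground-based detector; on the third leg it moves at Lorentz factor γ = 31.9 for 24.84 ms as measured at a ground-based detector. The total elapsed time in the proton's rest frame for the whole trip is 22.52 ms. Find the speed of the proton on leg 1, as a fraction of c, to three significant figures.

Leg 1: speed unknown; τ_1 = 39.29/γ_1.
Leg 2: γ = 1/√(1 − 0.9623²) = 1/√0.07398 = 3.677; τ_2 = 43.12/3.677 = 11.73 ms.
Leg 3: γ = 31.9; τ_3 = 24.84/31.90 = 0.7787 ms.
Total proper time: τ_1 + 11.73 + 0.7787 = 22.52, so τ_1 = 22.52 − 12.51 = 10.01 ms.
γ_1 = 39.29/10.01 = 3.924; β = √(1 − 1/γ²) = √0.9351.

β = 0.967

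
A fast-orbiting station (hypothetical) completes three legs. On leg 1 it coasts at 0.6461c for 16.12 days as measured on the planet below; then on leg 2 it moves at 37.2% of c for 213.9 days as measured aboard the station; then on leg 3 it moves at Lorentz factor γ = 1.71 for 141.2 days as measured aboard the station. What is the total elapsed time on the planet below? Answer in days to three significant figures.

Δt = 488 days

Leg 1: 16.12 days is already measured on the planet below.
Leg 2: β = 0.372; γ = 1/√(1 − 0.372²) = 1/√0.8616 = 1.077; Δt_2 = 1.077 × 213.9 = 230.4 days.
Leg 3: γ = 1.71; Δt_3 = 1.710 × 141.2 = 241.5 days.
Total: 16.12 + 230.4 + 241.5 days.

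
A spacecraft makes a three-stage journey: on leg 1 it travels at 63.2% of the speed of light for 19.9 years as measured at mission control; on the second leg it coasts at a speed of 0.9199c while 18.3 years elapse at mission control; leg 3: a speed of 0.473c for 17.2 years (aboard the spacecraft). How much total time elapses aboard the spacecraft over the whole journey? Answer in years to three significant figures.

Leg 1: β = 0.632; γ = 1/√(1 − 0.632²) = 1/√0.6006 = 1.290; τ_1 = 19.9/1.290 = 15.42 years.
Leg 2: γ = 1/√(1 − 0.9199²) = 1/√0.1538 = 2.550; τ_2 = 18.3/2.550 = 7.176 years.
Leg 3: 17.2 years is already measured aboard the spacecraft.
Total: 15.42 + 7.176 + 17.20 years.

τ = 39.8 years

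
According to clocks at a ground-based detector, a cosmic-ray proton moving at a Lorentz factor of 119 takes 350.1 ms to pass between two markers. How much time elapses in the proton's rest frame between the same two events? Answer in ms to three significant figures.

τ = 2.94 ms

γ = 119
The interval measured at a ground-based detector is the dilated one; the clock in the proton's rest frame measures the proper time τ = Δt/γ = 350.1/119.0 ms.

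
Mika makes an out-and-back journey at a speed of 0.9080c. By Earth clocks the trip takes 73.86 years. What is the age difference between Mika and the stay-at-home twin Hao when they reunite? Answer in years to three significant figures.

γ = 1/√(1 − 0.9080²) = 1/√0.1755 = 2.387
Mika's elapsed proper time: τ = 73.86/2.387 = 30.95 years.
Age gap = Δt − τ = 73.86 − 30.95 years.

Δt − τ = 42.9 years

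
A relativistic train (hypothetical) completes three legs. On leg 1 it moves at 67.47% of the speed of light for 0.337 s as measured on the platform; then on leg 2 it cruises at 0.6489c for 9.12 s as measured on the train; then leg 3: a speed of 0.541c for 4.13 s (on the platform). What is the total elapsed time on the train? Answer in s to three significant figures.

τ = 12.8 s

Leg 1: β = 0.6747; γ = 1/√(1 − 0.6747²) = 1/√0.5448 = 1.355; τ_1 = 0.337/1.355 = 0.2487 s.
Leg 2: 9.12 s is already measured on the train.
Leg 3: γ = 1/√(1 − 0.541²) = 1/√0.7073 = 1.189; τ_3 = 4.13/1.189 = 3.473 s.
Total: 0.2487 + 9.120 + 3.473 s.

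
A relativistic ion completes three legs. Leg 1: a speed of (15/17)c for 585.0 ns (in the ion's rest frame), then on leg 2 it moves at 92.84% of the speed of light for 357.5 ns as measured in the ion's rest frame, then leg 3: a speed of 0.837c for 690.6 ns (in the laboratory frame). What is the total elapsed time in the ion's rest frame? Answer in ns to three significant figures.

τ = 1320 ns

Leg 1: 585.0 ns is already measured in the ion's rest frame.
Leg 2: 357.5 ns is already measured in the ion's rest frame.
Leg 3: γ = 1/√(1 − 0.837²) = 1/√0.2994 = 1.827; τ_3 = 690.6/1.827 = 377.9 ns.
Total: 585.0 + 357.5 + 377.9 ns.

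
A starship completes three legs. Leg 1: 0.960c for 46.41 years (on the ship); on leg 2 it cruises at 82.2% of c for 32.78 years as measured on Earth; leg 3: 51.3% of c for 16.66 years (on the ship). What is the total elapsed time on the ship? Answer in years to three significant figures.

Leg 1: 46.41 years is already measured on the ship.
Leg 2: β = 0.822; γ = 1/√(1 − 0.822²) = 1/√0.3243 = 1.756; τ_2 = 32.78/1.756 = 18.67 years.
Leg 3: 16.66 years is already measured on the ship.
Total: 46.41 + 18.67 + 16.66 years.

τ = 81.7 years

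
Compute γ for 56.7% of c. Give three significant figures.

γ = 1.21

β = 0.567; γ = 1/√(1 − 0.567²) = 1/√0.6785 = 1.214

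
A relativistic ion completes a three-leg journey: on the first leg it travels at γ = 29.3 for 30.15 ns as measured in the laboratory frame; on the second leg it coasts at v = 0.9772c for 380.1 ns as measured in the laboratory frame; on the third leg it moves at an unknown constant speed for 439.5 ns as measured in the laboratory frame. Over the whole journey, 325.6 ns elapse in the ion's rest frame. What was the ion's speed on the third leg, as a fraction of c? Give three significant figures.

β = 0.832

Leg 1: γ = 29.3; τ_1 = 30.15/29.30 = 1.029 ns.
Leg 2: γ = 1/√(1 − 0.9772²) = 1/√0.04508 = 4.710; τ_2 = 380.1/4.710 = 80.70 ns.
Leg 3: speed unknown; τ_3 = 439.5/γ_3.
Total proper time: 1.029 + 80.70 + τ_3 = 325.6, so τ_3 = 325.6 − 81.73 = 243.9 ns.
γ_3 = 439.5/243.9 = 1.802; β = √(1 − 1/γ²) = √0.6921.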